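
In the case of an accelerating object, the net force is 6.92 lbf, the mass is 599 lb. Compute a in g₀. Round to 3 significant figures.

From Newton's second law: a = F/m.
F = 6.92 lbf = 30.78 N; m = 599 lb = 271.7 kg.
a = 0.1133 m/s²
0.1133 m/s² × (1 g₀ / 9.807 m/s²) = 0.01155 g₀

0.0116 g₀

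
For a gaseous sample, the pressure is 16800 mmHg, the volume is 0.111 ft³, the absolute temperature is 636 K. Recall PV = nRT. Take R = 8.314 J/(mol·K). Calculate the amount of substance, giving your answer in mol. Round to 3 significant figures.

1.33 mol

From the ideal-gas law: n = PV/(RT).
P = 16800 mmHg = 2.240×10^6 Pa; V = 0.111 ft³ = 0.003143 m³; T = 636 K; R = 8.314 J/(mol·K).
n = 1.331 mol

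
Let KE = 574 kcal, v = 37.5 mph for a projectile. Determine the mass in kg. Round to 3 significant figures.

Rearranging: m = 2·KE/v².
KE = 574 kcal = 2.402×10^6 J; v = 37.5 mph = 16.76 m/s.
m = 17091 kg

17100 kg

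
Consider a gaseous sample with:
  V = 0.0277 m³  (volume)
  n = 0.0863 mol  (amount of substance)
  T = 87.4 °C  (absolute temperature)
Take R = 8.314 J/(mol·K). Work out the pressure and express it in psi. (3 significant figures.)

1.35 psi

Directly: P = nRT/V.
V = 0.0277 m³; n = 0.0863 mol; T = 87.4 °C = 360.5 K; R = 8.314 J/(mol·K).
P = 9339 Pa
9339 Pa × (1 psi / 6895 Pa) = 1.355 psi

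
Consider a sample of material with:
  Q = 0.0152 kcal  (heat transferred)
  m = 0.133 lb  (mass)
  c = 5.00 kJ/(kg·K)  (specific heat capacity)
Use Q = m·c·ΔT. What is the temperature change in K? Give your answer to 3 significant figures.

Rearranging Q = m·c·ΔT for ΔT: ΔT = Q/(m·c).
Q = 0.0152 kcal = 63.60 J; m = 0.133 lb = 0.06033 kg; c = 5.00 kJ/(kg·K) = 5000 J/(kg·K).
ΔT = 0.2108 K

0.211 K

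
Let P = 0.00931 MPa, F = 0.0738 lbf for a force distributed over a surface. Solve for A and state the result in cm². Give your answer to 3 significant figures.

Rearranging P = F/A for A: A = F/P.
P = 0.00931 MPa = 9310 Pa; F = 0.0738 lbf = 0.3283 N.
A = 3.526×10^-5 m²
3.526×10^-5 m² × (1 cm² / 1.000×10^-4 m²) = 0.3526 cm²

0.353 cm²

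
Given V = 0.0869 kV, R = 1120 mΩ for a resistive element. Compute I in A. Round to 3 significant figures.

77.6 A

From Ohm's law: I = V/R.
V = 0.0869 kV = 86.90 V; R = 1120 mΩ = 1.120 Ω.
I = 77.59 A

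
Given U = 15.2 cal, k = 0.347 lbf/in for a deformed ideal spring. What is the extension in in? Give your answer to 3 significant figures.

57.0 in

Rearranging U = ½k·x² for x: x = √(2U/k).
U = 15.2 cal = 63.60 J; k = 0.347 lbf/in = 60.77 N/m.
x = 1.447 m
1.447 m × (1 in / 0.02540 m) = 56.96 in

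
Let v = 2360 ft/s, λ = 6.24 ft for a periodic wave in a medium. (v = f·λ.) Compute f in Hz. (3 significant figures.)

Rearranging: f = v/λ.
v = 2360 ft/s = 719.3 m/s; λ = 6.24 ft = 1.902 m.
f = 378.2 Hz

378 Hz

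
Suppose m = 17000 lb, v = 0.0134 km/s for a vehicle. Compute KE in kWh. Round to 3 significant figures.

KE is given directly by: KE = ½mv².
m = 17000 lb = 7711 kg; v = 0.0134 km/s = 13.40 m/s.
KE = 6.923×10^5 J  (the unit combination reduces to kg·m²/s² = J)
6.923×10^5 J × (1 kWh / 3.600×10^6 J) = 0.1923 kWh

0.192 kWh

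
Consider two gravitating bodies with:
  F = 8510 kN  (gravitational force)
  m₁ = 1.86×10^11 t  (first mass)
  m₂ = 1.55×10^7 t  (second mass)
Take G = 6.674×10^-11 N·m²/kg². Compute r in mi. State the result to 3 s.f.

2.95 mi

Rearranging F = G·m₁·m₂/r² for r: r = √(G·m₁m₂/F).
F = 8510 kN = 8.510×10^6 N; m₁ = 1.86×10^11 t = 1.860×10^14 kg; m₂ = 1.55×10^7 t = 1.550×10^10 kg; G = 6.674×10^-11 N·m²/kg².
r = 4755 m
4755 m × (1 mi / 1609 m) = 2.955 mi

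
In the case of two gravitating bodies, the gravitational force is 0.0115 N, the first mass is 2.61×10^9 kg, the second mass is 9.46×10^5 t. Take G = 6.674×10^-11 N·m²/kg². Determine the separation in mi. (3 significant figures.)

From Newton's law of gravitation: r = √(G·m₁m₂/F).
F = 0.0115 N; m₁ = 2.61×10^9 kg; m₂ = 9.46×10^5 t = 9.460×10^8 kg; G = 6.674×10^-11 N·m²/kg².
r = 1.197×10^5 m
1.197×10^5 m × (1 mi / 1609 m) = 74.38 mi

74.4 mi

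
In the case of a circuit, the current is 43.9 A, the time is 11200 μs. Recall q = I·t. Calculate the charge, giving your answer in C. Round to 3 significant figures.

0.492 C

Directly: q = It.
I = 43.9 A; t = 11200 μs = 0.01120 s.
q = 0.4917 C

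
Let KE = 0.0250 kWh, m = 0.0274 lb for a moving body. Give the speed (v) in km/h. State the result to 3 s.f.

Rearranging KE = ½mv² for v: v = √(2·KE/m).
KE = 0.0250 kWh = 90000 J; m = 0.0274 lb = 0.01243 kg.
v = 3806 m/s
3806 m/s × (1 km/h / 0.2778 m/s) = 13700 km/h

13700 km/h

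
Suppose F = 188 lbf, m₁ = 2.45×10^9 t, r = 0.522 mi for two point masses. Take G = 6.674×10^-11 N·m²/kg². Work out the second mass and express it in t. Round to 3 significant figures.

3610 t

From Newton's law of gravitation: m₂ = F·r²/(G·m₁).
F = 188 lbf = 836.3 N; m₁ = 2.45×10^9 t = 2.450×10^12 kg; r = 0.522 mi = 840.1 m; G = 6.674×10^-11 N·m²/kg².
m₂ = 3.609×10^6 kg
3.609×10^6 kg × (1 t / 1000 kg) = 3609 t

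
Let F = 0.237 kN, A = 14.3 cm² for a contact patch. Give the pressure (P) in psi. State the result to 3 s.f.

P is given directly by: P = F/A.
F = 0.237 kN = 237.0 N; A = 14.3 cm² = 0.001430 m².
P = 1.657×10^5 Pa  (the unit combination reduces to kg/(m·s²) = Pa)
1.657×10^5 Pa × (1 psi / 6895 Pa) = 24.04 psi

24.0 psi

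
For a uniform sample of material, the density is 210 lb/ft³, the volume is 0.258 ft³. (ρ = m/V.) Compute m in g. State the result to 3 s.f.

24600 g

Solving ρ = m/V for m: m = ρV.
ρ = 210 lb/ft³ = 3364 kg/m³; V = 0.258 ft³ = 0.007306 m³.
m = 24.58 kg
24.58 kg × (1 g / 0.001000 kg) = 24576 g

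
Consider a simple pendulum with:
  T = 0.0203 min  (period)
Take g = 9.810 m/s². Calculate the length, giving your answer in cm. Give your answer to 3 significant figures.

36.9 cm

Rearranging T = 2π√(L/g) for L: L = g·(T/2π)².
T = 0.0203 min = 1.218 s; g = 9.810 m/s².
L = 0.3686 m
0.3686 m × (1 cm / 0.01000 m) = 36.86 cm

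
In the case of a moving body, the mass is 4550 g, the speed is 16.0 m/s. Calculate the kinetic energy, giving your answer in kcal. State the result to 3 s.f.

0.139 kcal

Directly: KE = ½mv².
m = 4550 g = 4.550 kg; v = 16.0 m/s.
KE = 582.4 J
582.4 J × (1 kcal / 4184 J) = 0.1392 kcal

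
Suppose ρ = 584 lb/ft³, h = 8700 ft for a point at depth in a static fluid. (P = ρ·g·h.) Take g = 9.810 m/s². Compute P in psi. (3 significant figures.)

35300 psi

P is given directly by: P = ρgh.
ρ = 584 lb/ft³ = 9355 kg/m³; h = 8700 ft = 2652 m; g = 9.810 m/s².
P = 2.434×10^8 Pa
2.434×10^8 Pa × (1 psi / 6895 Pa) = 35295 psi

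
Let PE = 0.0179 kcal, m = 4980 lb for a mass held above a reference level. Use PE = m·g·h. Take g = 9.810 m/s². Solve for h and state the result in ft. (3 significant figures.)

Rearranging: h = PE/(m·g).
PE = 0.0179 kcal = 74.89 J; m = 4980 lb = 2259 kg; g = 9.810 m/s².
h = 0.003380 m
0.003380 m × (1 ft / 0.3048 m) = 0.01109 ft

0.0111 ft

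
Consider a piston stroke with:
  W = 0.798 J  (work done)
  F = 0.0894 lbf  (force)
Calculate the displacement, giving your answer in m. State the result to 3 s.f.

Solving W = F·d for d: d = W/F.
W = 0.798 J; F = 0.0894 lbf = 0.3977 N.
d = 2.007 m

2.01 m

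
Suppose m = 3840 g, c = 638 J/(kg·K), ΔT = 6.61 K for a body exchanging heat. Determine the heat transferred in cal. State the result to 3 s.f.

Q is given directly by: Q = mcΔT.
m = 3840 g = 3.840 kg; c = 638 J/(kg·K); ΔT = 6.61 K.
Q = 16194 J
16194 J × (1 cal / 4.184 J) = 3870 cal

3870 cal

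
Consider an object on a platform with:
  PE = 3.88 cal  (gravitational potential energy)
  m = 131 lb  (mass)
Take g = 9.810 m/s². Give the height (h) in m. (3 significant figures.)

0.0278 m

Solving PE = m·g·h for h: h = PE/(m·g).
PE = 3.88 cal = 16.23 J; m = 131 lb = 59.42 kg; g = 9.810 m/s².
h = 0.02785 m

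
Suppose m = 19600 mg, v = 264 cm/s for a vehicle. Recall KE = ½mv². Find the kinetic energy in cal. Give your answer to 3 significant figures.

0.0163 cal

KE is given directly by: KE = ½mv².
m = 19600 mg = 0.01960 kg; v = 264 cm/s = 2.640 m/s.
KE = 0.06830 J
0.06830 J × (1 cal / 4.184 J) = 0.01632 cal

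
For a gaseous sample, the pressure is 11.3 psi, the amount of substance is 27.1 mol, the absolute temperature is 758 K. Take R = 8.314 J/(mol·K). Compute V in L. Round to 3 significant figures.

2190 L

Solving PV = nRT for V: V = nRT/P.
P = 11.3 psi = 77911 Pa; n = 27.1 mol; T = 758 K; R = 8.314 J/(mol·K).
V = 2.192 m³
2.192 m³ × (1 L / 0.001000 m³) = 2192 L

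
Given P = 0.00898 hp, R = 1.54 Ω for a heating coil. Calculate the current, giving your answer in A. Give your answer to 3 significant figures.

Solving P = I²R for I: I = √(P/R).
P = 0.00898 hp = 6.696 W; R = 1.54 Ω.
I = 2.085 A

2.09 A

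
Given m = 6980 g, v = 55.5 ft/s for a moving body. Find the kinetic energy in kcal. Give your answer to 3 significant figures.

0.239 kcal

Directly: KE = ½mv².
m = 6980 g = 6.980 kg; v = 55.5 ft/s = 16.92 m/s.
KE = 998.7 J  (the unit combination reduces to kg·m²/s² = J)
998.7 J × (1 kcal / 4184 J) = 0.2387 kcal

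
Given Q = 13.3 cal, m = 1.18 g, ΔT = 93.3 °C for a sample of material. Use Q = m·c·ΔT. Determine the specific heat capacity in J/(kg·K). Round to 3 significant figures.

505 J/(kg·K)

Solving Q = m·c·ΔT for c: c = Q/(m·ΔT).
Q = 13.3 cal = 55.65 J; m = 1.18 g = 0.001180 kg; ΔT = 93.3 °C = 93.30 K.
c = 505.5 J/(kg·K)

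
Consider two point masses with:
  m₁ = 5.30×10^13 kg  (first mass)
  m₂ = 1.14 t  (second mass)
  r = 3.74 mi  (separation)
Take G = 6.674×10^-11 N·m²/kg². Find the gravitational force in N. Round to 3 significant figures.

0.111 N

Directly: F = Gm₁m₂/r².
m₁ = 5.30×10^13 kg; m₂ = 1.14 t = 1140 kg; r = 3.74 mi = 6019 m; G = 6.674×10^-11 N·m²/kg².
F = 0.1113 N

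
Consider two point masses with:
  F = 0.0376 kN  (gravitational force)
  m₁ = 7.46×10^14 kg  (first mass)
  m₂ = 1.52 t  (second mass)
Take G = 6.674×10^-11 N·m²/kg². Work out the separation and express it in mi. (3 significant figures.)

Solving F = G·m₁·m₂/r² for r: r = √(G·m₁m₂/F).
F = 0.0376 kN = 37.60 N; m₁ = 7.46×10^14 kg; m₂ = 1.52 t = 1520 kg; G = 6.674×10^-11 N·m²/kg².
r = 1419 m
1419 m × (1 mi / 1609 m) = 0.8815 mi

0.882 mi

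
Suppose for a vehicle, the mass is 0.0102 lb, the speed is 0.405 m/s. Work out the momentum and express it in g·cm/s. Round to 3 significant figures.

187 g·cm/s

p is given directly by: p = mv.
m = 0.0102 lb = 0.004627 kg; v = 0.405 m/s.
p = 0.001874 kg·m/s
0.001874 kg·m/s × (1 g·cm/s / 1.000×10^-5 kg·m/s) = 187.4 g·cm/s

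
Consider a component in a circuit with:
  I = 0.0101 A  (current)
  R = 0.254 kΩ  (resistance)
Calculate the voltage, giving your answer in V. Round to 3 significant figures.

2.57 V

From Ohm's law: V = IR.
I = 0.0101 A; R = 0.254 kΩ = 254.0 Ω.
V = 2.565 V  (the unit combination reduces to kg·m²/(A·s³) = V)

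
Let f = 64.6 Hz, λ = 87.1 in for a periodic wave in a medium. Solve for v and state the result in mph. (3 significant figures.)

Directly: v = fλ.
f = 64.6 Hz; λ = 87.1 in = 2.212 m.
v = 142.9 m/s
142.9 m/s × (1 mph / 0.4470 m/s) = 319.7 mph

320 mph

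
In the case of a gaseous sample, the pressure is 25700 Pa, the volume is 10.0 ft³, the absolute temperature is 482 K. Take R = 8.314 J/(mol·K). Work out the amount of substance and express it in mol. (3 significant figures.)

1.82 mol

From the ideal-gas law: n = PV/(RT).
P = 25700 Pa; V = 10.0 ft³ = 0.2832 m³; T = 482 K; R = 8.314 J/(mol·K).
n = 1.816 mol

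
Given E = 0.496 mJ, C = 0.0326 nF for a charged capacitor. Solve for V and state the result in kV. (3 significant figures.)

5.52 kV

Rearranging: V = √(2E/C).
E = 0.496 mJ = 4.960×10^-4 J; C = 0.0326 nF = 3.260×10^-11 F.
V = 5516 V
5516 V × (1 kV / 1000 V) = 5.516 kV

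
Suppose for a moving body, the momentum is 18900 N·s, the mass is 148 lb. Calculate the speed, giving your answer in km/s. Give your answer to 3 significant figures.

0.282 km/s

Rearranging p = m·v for v: v = p/m.
p = 18900 N·s = 18900 kg·m/s; m = 148 lb = 67.13 kg.
v = 281.5 m/s
281.5 m/s × (1 km/s / 1000 m/s) = 0.2815 km/s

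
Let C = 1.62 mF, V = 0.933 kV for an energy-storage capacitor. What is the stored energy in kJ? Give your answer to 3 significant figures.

Directly: E = ½CV².
C = 1.62 mF = 0.001620 F; V = 0.933 kV = 933.0 V.
E = 705.1 J
705.1 J × (1 kJ / 1000 J) = 0.7051 kJ

0.705 kJ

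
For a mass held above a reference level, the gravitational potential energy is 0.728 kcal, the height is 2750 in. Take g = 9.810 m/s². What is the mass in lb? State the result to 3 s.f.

Solving PE = m·g·h for m: m = PE/(g·h).
PE = 0.728 kcal = 3046 J; h = 2750 in = 69.85 m; g = 9.810 m/s².
m = 4.445 kg
4.445 kg × (1 lb / 0.4536 kg) = 9.800 lb

9.80 lb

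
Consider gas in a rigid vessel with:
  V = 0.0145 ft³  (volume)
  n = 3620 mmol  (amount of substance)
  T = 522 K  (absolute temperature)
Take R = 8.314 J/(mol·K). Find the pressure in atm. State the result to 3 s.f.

378 atm

Directly: P = nRT/V.
V = 0.0145 ft³ = 4.106×10^-4 m³; n = 3620 mmol = 3.620 mol; T = 522 K; R = 8.314 J/(mol·K).
P = 3.826×10^7 Pa  (the unit combination reduces to kg/(m·s²) = Pa)
3.826×10^7 Pa × (1 atm / 1.013×10^5 Pa) = 377.6 atm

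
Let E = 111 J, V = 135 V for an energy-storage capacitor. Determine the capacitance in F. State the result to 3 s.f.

Solving E = ½C·V² for C: C = 2E/V².
E = 111 J; V = 135 V.
C = 0.01218 F

0.0122 F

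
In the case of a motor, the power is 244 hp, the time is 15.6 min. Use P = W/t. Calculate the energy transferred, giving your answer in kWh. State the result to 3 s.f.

Solving P = W/t for W: W = P·t.
P = 244 hp = 1.820×10^5 W; t = 15.6 min = 936.0 s.
W = 1.703×10^8 J  (the unit combination reduces to kg·m²/s² = J)
1.703×10^8 J × (1 kWh / 3.600×10^6 J) = 47.31 kWh

47.3 kWh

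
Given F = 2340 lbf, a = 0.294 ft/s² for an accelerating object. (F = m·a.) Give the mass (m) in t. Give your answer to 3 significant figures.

116 t

From Newton's second law: m = F/a.
F = 2340 lbf = 10409 N; a = 0.294 ft/s² = 0.08961 m/s².
m = 1.162×10^5 kg
1.162×10^5 kg × (1 t / 1000 kg) = 116.2 t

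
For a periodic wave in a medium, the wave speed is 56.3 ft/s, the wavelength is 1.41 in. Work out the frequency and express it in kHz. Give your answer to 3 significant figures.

Solving v = f·λ for f: f = v/λ.
v = 56.3 ft/s = 17.16 m/s; λ = 1.41 in = 0.03581 m.
f = 479.1 Hz
479.1 Hz × (1 kHz / 1000 Hz) = 0.4791 kHz

0.479 kHz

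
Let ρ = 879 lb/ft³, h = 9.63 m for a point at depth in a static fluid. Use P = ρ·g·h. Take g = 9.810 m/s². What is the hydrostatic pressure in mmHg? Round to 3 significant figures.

P is given directly by: P = ρgh.
ρ = 879 lb/ft³ = 14080 kg/m³; h = 9.63 m; g = 9.810 m/s².
P = 1.330×10^6 Pa
1.330×10^6 Pa × (1 mmHg / 133.3 Pa) = 9977 mmHg

9980 mmHg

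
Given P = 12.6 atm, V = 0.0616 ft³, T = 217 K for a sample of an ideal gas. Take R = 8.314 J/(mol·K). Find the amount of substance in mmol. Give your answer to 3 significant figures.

Rearranging PV = nRT for n: n = PV/(RT).
P = 12.6 atm = 1.277×10^6 Pa; V = 0.0616 ft³ = 0.001744 m³; T = 217 K; R = 8.314 J/(mol·K).
n = 1.234 mol
1.234 mol × (1 mmol / 0.001000 mol) = 1234 mmol

1230 mmol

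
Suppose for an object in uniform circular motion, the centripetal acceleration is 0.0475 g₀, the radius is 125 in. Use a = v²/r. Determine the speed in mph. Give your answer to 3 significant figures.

2.72 mph

Rearranging: v = √(a·r).
a = 0.0475 g₀ = 0.4658 m/s²; r = 125 in = 3.175 m.
v = 1.216 m/s
1.216 m/s × (1 mph / 0.4470 m/s) = 2.720 mph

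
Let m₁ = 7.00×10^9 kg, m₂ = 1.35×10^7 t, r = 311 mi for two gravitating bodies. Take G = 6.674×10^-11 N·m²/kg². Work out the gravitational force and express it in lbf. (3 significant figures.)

From Newton's law of gravitation: F = Gm₁m₂/r².
m₁ = 7.00×10^9 kg; m₂ = 1.35×10^7 t = 1.350×10^10 kg; r = 311 mi = 5.005×10^5 m; G = 6.674×10^-11 N·m²/kg².
F = 0.02518 N
0.02518 N × (1 lbf / 4.448 N) = 0.005660 lbf

0.00566 lbf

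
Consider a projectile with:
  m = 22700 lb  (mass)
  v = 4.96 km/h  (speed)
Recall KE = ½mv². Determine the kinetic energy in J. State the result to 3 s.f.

9770 J

KE is given directly by: KE = ½mv².
m = 22700 lb = 10297 kg; v = 4.96 km/h = 1.378 m/s.
KE = 9773 J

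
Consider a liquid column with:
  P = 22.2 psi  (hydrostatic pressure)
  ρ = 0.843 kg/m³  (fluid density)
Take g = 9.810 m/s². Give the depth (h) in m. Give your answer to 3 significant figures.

18500 m

Rearranging P = ρ·g·h for h: h = P/(ρ·g).
P = 22.2 psi = 1.531×10^5 Pa; ρ = 0.843 kg/m³; g = 9.810 m/s².
h = 18509 m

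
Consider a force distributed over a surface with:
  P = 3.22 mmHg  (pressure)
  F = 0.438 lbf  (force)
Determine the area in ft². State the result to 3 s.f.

Solving P = F/A for A: A = F/P.
P = 3.22 mmHg = 429.3 Pa; F = 0.438 lbf = 1.948 N.
A = 0.004538 m²
0.004538 m² × (1 ft² / 0.09290 m²) = 0.04885 ft²

0.0489 ft²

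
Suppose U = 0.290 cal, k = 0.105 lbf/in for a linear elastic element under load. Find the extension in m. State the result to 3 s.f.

0.363 m

Rearranging U = ½k·x² for x: x = √(2U/k).
U = 0.290 cal = 1.213 J; k = 0.105 lbf/in = 18.39 N/m.
x = 0.3633 m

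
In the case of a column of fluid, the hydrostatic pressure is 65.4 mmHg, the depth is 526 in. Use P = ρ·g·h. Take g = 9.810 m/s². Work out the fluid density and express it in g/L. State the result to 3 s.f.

Rearranging: ρ = P/(g·h).
P = 65.4 mmHg = 8719 Pa; h = 526 in = 13.36 m; g = 9.810 m/s².
ρ = 66.53 kg/m³
Since 1 g/L = 1 kg/m³, 66.53 g/L.

66.5 g/L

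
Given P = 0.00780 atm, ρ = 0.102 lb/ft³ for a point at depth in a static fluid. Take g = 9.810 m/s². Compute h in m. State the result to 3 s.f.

49.3 m

Rearranging P = ρ·g·h for h: h = P/(ρ·g).
P = 0.00780 atm = 790.3 Pa; ρ = 0.102 lb/ft³ = 1.634 kg/m³; g = 9.810 m/s².
h = 49.31 m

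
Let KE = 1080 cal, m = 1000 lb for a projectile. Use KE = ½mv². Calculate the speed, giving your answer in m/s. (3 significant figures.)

4.46 m/s

Rearranging: v = √(2·KE/m).
KE = 1080 cal = 4519 J; m = 1000 lb = 453.6 kg.
v = 4.464 m/s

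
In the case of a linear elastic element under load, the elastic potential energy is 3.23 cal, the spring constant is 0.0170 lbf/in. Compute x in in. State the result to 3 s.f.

119 in

Rearranging: x = √(2U/k).
U = 3.23 cal = 13.51 J; k = 0.0170 lbf/in = 2.977 N/m.
x = 3.013 m
3.013 m × (1 in / 0.02540 m) = 118.6 in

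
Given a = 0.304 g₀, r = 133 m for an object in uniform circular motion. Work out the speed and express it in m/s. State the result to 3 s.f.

19.9 m/s

Rearranging: v = √(a·r).
a = 0.304 g₀ = 2.981 m/s²; r = 133 m.
v = 19.91 m/s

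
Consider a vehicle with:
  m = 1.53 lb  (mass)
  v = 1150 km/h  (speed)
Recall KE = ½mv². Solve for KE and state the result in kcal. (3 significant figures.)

KE is given directly by: KE = ½mv².
m = 1.53 lb = 0.6940 kg; v = 1150 km/h = 319.4 m/s.
KE = 35409 J
35409 J × (1 kcal / 4184 J) = 8.463 kcal

8.46 kcal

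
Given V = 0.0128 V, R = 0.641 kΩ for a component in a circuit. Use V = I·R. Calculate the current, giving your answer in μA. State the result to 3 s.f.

From Ohm's law: I = V/R.
V = 0.0128 V; R = 0.641 kΩ = 641.0 Ω.
I = 1.997×10^-5 A
1.997×10^-5 A × (1 μA / 1.000×10^-6 A) = 19.97 μA

20.0 μA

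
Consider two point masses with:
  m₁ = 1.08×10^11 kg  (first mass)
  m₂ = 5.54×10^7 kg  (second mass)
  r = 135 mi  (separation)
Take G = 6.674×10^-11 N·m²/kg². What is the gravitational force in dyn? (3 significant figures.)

F is given directly by: F = Gm₁m₂/r².
m₁ = 1.08×10^11 kg; m₂ = 5.54×10^7 kg; r = 135 mi = 2.173×10^5 m; G = 6.674×10^-11 N·m²/kg².
F = 0.008460 N
0.008460 N × (1 dyn / 1.000×10^-5 N) = 846.0 dyn

846 dyn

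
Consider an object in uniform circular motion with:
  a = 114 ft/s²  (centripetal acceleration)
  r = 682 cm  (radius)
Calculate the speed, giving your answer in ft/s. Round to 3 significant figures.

50.5 ft/s

Rearranging a = v²/r for v: v = √(a·r).
a = 114 ft/s² = 34.75 m/s²; r = 682 cm = 6.820 m.
v = 15.39 m/s
15.39 m/s × (1 ft/s / 0.3048 m/s) = 50.51 ft/s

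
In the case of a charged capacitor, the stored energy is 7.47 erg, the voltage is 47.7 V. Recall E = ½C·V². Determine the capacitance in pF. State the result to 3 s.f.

Solving E = ½C·V² for C: C = 2E/V².
E = 7.47 erg = 7.470×10^-7 J; V = 47.7 V.
C = 6.566×10^-10 F
6.566×10^-10 F × (1 pF / 1.000×10^-12 F) = 656.6 pF

657 pF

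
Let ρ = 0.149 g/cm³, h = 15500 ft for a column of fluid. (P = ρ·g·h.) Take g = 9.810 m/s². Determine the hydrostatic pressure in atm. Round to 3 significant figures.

P is given directly by: P = ρgh.
ρ = 0.149 g/cm³ = 149.0 kg/m³; h = 15500 ft = 4724 m; g = 9.810 m/s².
P = 6.906×10^6 Pa  (the unit combination reduces to kg/(m·s²) = Pa)
6.906×10^6 Pa × (1 atm / 1.013×10^5 Pa) = 68.15 atm

68.2 atm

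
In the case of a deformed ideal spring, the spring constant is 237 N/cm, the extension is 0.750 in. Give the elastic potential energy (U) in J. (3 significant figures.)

4.30 J

U is given directly by: U = ½kx².
k = 237 N/cm = 23700 N/m; x = 0.750 in = 0.01905 m.
U = 4.300 J  (the unit combination reduces to kg·m²/s² = J)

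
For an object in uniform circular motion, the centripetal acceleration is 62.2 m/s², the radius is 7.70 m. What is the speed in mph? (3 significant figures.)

Rearranging a = v²/r for v: v = √(a·r).
a = 62.2 m/s²; r = 7.70 m.
v = 21.88 m/s
21.88 m/s × (1 mph / 0.4470 m/s) = 48.95 mph

49.0 mph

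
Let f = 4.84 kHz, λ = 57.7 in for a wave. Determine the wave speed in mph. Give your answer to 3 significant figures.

15900 mph

Directly: v = fλ.
f = 4.84 kHz = 4840 Hz; λ = 57.7 in = 1.466 m.
v = 7093 m/s
7093 m/s × (1 mph / 0.4470 m/s) = 15868 mph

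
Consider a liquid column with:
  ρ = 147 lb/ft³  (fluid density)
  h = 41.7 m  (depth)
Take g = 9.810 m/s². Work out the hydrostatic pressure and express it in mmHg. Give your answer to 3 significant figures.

7230 mmHg

Directly: P = ρgh.
ρ = 147 lb/ft³ = 2355 kg/m³; h = 41.7 m; g = 9.810 m/s².
P = 9.633×10^5 Pa
9.633×10^5 Pa × (1 mmHg / 133.3 Pa) = 7225 mmHg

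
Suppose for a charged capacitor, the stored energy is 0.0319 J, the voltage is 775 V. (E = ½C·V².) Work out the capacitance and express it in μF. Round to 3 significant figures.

0.106 μF

Solving E = ½C·V² for C: C = 2E/V².
E = 0.0319 J; V = 775 V.
C = 1.062×10^-7 F
1.062×10^-7 F × (1 μF / 1.000×10^-6 F) = 0.1062 μF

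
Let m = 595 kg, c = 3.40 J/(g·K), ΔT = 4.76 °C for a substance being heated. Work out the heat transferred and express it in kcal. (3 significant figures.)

2300 kcal

Directly: Q = mcΔT.
m = 595 kg; c = 3.40 J/(g·K) = 3400 J/(kg·K); ΔT = 4.76 °C = 4.760 K.
Q = 9.629×10^6 J
9.629×10^6 J × (1 kcal / 4184 J) = 2302 kcal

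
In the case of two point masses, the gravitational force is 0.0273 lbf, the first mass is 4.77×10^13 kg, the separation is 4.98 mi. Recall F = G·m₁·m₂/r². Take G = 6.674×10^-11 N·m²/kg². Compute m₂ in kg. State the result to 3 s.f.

From Newton's law of gravitation: m₂ = F·r²/(G·m₁).
F = 0.0273 lbf = 0.1214 N; m₁ = 4.77×10^13 kg; r = 4.98 mi = 8015 m; G = 6.674×10^-11 N·m²/kg².
m₂ = 2450 kg

2450 kg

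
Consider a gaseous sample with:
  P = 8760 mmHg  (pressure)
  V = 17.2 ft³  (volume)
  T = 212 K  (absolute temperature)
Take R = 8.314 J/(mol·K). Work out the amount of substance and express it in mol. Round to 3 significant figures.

From the ideal-gas law: n = PV/(RT).
P = 8760 mmHg = 1.168×10^6 Pa; V = 17.2 ft³ = 0.4870 m³; T = 212 K; R = 8.314 J/(mol·K).
n = 322.7 mol

323 mol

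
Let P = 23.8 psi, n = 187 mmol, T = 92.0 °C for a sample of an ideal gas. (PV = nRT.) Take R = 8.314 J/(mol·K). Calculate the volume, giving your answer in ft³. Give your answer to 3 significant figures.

From the ideal-gas law: V = nRT/P.
P = 23.8 psi = 1.641×10^5 Pa; n = 187 mmol = 0.1870 mol; T = 92.0 °C = 365.1 K; R = 8.314 J/(mol·K).
V = 0.003460 m³
0.003460 m³ × (1 ft³ / 0.02832 m³) = 0.1222 ft³

0.122 ft³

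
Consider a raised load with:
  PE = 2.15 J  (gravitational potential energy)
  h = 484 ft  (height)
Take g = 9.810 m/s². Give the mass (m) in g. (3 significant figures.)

Solving PE = m·g·h for m: m = PE/(g·h).
PE = 2.15 J; h = 484 ft = 147.5 m; g = 9.810 m/s².
m = 0.001486 kg
0.001486 kg × (1 g / 0.001000 kg) = 1.486 g

1.49 g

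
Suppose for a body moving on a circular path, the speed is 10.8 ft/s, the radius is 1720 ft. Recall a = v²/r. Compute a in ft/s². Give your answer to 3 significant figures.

0.0678 ft/s²

Directly: a = v²/r.
v = 10.8 ft/s = 3.292 m/s; r = 1720 ft = 524.3 m.
a = 0.02067 m/s²
0.02067 m/s² × (1 ft/s² / 0.3048 m/s²) = 0.06781 ft/s²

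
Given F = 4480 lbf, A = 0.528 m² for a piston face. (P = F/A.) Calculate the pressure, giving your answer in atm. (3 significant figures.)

0.372 atm

Directly: P = F/A.
F = 4480 lbf = 19928 N; A = 0.528 m².
P = 37742 Pa  (the unit combination reduces to kg/(m·s²) = Pa)
37742 Pa × (1 atm / 1.013×10^5 Pa) = 0.3725 atm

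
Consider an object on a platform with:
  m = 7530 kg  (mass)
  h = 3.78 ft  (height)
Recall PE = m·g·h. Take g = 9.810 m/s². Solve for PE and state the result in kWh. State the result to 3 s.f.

PE is given directly by: PE = mgh.
m = 7530 kg; h = 3.78 ft = 1.152 m; g = 9.810 m/s².
PE = 85108 J
85108 J × (1 kWh / 3.600×10^6 J) = 0.02364 kWh

0.0236 kWh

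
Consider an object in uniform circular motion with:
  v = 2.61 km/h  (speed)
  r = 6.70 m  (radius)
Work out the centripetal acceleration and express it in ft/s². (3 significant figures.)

Directly: a = v²/r.
v = 2.61 km/h = 0.7250 m/s; r = 6.70 m.
a = 0.07845 m/s²
0.07845 m/s² × (1 ft/s² / 0.3048 m/s²) = 0.2574 ft/s²

0.257 ft/s²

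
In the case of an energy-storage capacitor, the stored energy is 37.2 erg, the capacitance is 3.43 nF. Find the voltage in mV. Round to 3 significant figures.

Solving E = ½C·V² for V: V = √(2E/C).
E = 37.2 erg = 3.720×10^-6 J; C = 3.43 nF = 3.430×10^-9 F.
V = 46.57 V  (the unit combination reduces to kg·m²/(A·s³) = V)
46.57 V × (1 mV / 0.001000 V) = 46574 mV

46600 mV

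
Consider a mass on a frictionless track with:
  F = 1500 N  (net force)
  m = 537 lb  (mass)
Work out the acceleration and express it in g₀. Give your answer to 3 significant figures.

0.628 g₀

From Newton's second law: a = F/m.
F = 1500 N; m = 537 lb = 243.6 kg.
a = 6.158 m/s²
6.158 m/s² × (1 g₀ / 9.807 m/s²) = 0.6280 g₀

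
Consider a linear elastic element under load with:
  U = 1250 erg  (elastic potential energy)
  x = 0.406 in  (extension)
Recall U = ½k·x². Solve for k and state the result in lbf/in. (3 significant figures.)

0.0134 lbf/in

Rearranging U = ½k·x² for k: k = 2U/x².
U = 1250 erg = 1.250×10^-4 J; x = 0.406 in = 0.01031 m.
k = 2.351 N/m
2.351 N/m × (1 lbf/in / 175.1 N/m) = 0.01342 lbf/in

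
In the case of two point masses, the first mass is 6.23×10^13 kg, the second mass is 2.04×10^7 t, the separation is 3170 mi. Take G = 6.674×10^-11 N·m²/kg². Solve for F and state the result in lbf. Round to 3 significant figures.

0.733 lbf

F is given directly by: F = Gm₁m₂/r².
m₁ = 6.23×10^13 kg; m₂ = 2.04×10^7 t = 2.040×10^10 kg; r = 3170 mi = 5.102×10^6 m; G = 6.674×10^-11 N·m²/kg².
F = 3.259 N  (the unit combination reduces to kg·m/s² = N)
3.259 N × (1 lbf / 4.448 N) = 0.7327 lbf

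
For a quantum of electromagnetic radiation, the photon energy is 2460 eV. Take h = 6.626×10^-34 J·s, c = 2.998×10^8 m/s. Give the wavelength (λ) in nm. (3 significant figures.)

Solving E = h·c/λ for λ: λ = hc/E.
E = 2460 eV = 3.941×10^-16 J; h = 6.626×10^-34 J·s; c = 2.998×10^8 m/s.
λ = 5.040×10^-10 m
5.040×10^-10 m × (1 nm / 1.000×10^-9 m) = 0.5040 nm

0.504 nm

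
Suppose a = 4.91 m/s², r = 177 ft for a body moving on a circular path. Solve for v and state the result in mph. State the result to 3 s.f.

Rearranging: v = √(a·r).
a = 4.91 m/s²; r = 177 ft = 53.95 m.
v = 16.28 m/s
16.28 m/s × (1 mph / 0.4470 m/s) = 36.41 mph

36.4 mph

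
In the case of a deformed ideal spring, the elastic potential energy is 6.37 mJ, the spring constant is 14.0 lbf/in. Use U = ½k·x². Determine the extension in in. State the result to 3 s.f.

0.0897 in

Solving U = ½k·x² for x: x = √(2U/k).
U = 6.37 mJ = 0.006370 J; k = 14.0 lbf/in = 2452 N/m.
x = 0.002280 m
0.002280 m × (1 in / 0.02540 m) = 0.08975 in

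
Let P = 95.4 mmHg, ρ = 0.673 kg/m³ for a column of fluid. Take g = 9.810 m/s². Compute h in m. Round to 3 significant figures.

1930 m

Rearranging: h = P/(ρ·g).
P = 95.4 mmHg = 12719 Pa; ρ = 0.673 kg/m³; g = 9.810 m/s².
h = 1926 m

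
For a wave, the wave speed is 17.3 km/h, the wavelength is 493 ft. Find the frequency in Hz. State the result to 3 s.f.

Solving v = f·λ for f: f = v/λ.
v = 17.3 km/h = 4.806 m/s; λ = 493 ft = 150.3 m.
f = 0.03198 Hz

0.0320 Hz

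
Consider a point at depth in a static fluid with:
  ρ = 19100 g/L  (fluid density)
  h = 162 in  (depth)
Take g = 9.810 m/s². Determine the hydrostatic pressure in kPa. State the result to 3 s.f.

771 kPa

Directly: P = ρgh.
ρ = 19100 g/L = 19100 kg/m³; h = 162 in = 4.115 m; g = 9.810 m/s².
P = 7.710×10^5 Pa  (the unit combination reduces to kg/(m·s²) = Pa)
7.710×10^5 Pa × (1 kPa / 1000 Pa) = 771.0 kPa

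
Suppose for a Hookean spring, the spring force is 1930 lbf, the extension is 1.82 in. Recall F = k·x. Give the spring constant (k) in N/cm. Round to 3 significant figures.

From Hooke's law: k = F/x.
F = 1930 lbf = 8585 N; x = 1.82 in = 0.04623 m.
k = 1.857×10^5 N/m
1.857×10^5 N/m × (1 N/cm / 100.0 N/m) = 1857 N/cm

1860 N/cm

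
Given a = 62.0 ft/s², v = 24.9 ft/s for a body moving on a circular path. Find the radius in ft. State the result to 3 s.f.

10.0 ft

Rearranging a = v²/r for r: r = v²/a.
a = 62.0 ft/s² = 18.90 m/s²; v = 24.9 ft/s = 7.590 m/s.
r = 3.048 m
3.048 m × (1 ft / 0.3048 m) = 10.00 ft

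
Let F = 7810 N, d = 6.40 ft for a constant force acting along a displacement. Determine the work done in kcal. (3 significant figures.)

W is given directly by: W = F·d.
F = 7810 N; d = 6.40 ft = 1.951 m.
W = 15235 J
15235 J × (1 kcal / 4184 J) = 3.641 kcal

3.64 kcal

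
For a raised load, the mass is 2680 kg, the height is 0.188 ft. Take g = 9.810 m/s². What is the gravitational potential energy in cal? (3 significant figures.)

PE is given directly by: PE = mgh.
m = 2680 kg; h = 0.188 ft = 0.05730 m; g = 9.810 m/s².
PE = 1507 J  (the unit combination reduces to kg·m²/s² = J)
1507 J × (1 cal / 4.184 J) = 360.1 cal

360 cal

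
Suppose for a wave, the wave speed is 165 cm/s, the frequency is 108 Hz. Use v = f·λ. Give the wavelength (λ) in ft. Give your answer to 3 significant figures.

Rearranging v = f·λ for λ: λ = v/f.
v = 165 cm/s = 1.650 m/s; f = 108 Hz.
λ = 0.01528 m
0.01528 m × (1 ft / 0.3048 m) = 0.05012 ft

0.0501 ft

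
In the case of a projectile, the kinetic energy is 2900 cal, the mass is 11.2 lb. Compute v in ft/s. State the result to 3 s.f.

227 ft/s

Rearranging KE = ½mv² for v: v = √(2·KE/m).
KE = 2900 cal = 12134 J; m = 11.2 lb = 5.080 kg.
v = 69.11 m/s
69.11 m/s × (1 ft/s / 0.3048 m/s) = 226.8 ft/s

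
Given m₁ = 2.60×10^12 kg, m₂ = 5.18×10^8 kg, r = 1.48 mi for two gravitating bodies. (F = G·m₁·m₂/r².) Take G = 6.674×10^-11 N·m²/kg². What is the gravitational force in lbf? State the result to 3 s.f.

3560 lbf

From Newton's law of gravitation: F = Gm₁m₂/r².
m₁ = 2.60×10^12 kg; m₂ = 5.18×10^8 kg; r = 1.48 mi = 2382 m; G = 6.674×10^-11 N·m²/kg².
F = 15844 N  (the unit combination reduces to kg·m/s² = N)
15844 N × (1 lbf / 4.448 N) = 3562 lbf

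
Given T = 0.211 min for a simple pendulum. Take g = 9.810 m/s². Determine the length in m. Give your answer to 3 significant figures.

Rearranging T = 2π√(L/g) for L: L = g·(T/2π)².
T = 0.211 min = 12.66 s; g = 9.810 m/s².
L = 39.83 m

39.8 m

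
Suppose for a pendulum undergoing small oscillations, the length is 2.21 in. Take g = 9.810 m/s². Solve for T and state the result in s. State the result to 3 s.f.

0.475 s

T is given directly by: T = 2π√(L/g).
L = 2.21 in = 0.05613 m; g = 9.810 m/s².
T = 0.4753 s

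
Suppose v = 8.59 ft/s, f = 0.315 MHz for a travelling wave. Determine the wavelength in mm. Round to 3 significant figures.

Rearranging v = f·λ for λ: λ = v/f.
v = 8.59 ft/s = 2.618 m/s; f = 0.315 MHz = 3.150×10^5 Hz.
λ = 8.312×10^-6 m
8.312×10^-6 m × (1 mm / 0.001000 m) = 0.008312 mm

0.00831 mm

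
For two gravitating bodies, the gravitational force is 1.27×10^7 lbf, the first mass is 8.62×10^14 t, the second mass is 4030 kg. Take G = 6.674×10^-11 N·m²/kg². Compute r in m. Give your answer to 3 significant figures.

Rearranging F = G·m₁·m₂/r² for r: r = √(G·m₁m₂/F).
F = 1.27×10^7 lbf = 5.649×10^7 N; m₁ = 8.62×10^14 t = 8.620×10^17 kg; m₂ = 4030 kg; G = 6.674×10^-11 N·m²/kg².
r = 64.06 m

64.1 m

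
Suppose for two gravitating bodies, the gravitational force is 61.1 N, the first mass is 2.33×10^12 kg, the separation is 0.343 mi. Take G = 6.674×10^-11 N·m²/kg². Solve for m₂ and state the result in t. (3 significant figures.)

Rearranging: m₂ = F·r²/(G·m₁).
F = 61.1 N; m₁ = 2.33×10^12 kg; r = 0.343 mi = 552.0 m; G = 6.674×10^-11 N·m²/kg².
m₂ = 1.197×10^5 kg
1.197×10^5 kg × (1 t / 1000 kg) = 119.7 t

120 t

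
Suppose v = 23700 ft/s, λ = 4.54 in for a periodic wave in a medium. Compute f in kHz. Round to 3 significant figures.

Solving v = f·λ for f: f = v/λ.
v = 23700 ft/s = 7224 m/s; λ = 4.54 in = 0.1153 m.
f = 62643 Hz
62643 Hz × (1 kHz / 1000 Hz) = 62.64 kHz

62.6 kHz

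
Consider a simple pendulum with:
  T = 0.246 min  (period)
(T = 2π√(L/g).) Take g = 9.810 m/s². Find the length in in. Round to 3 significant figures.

Solving T = 2π√(L/g) for L: L = g·(T/2π)².
T = 0.246 min = 14.76 s; g = 9.810 m/s².
L = 54.14 m
54.14 m × (1 in / 0.02540 m) = 2131 in

2130 in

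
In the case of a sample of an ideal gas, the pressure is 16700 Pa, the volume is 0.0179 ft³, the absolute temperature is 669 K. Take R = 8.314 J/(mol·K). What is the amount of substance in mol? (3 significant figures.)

Solving PV = nRT for n: n = PV/(RT).
P = 16700 Pa; V = 0.0179 ft³ = 5.069×10^-4 m³; T = 669 K; R = 8.314 J/(mol·K).
n = 0.001522 mol

0.00152 mol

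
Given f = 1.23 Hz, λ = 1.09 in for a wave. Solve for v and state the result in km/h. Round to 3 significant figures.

Directly: v = fλ.
f = 1.23 Hz; λ = 1.09 in = 0.02769 m.
v = 0.03405 m/s
0.03405 m/s × (1 km/h / 0.2778 m/s) = 0.1226 km/h

0.123 km/h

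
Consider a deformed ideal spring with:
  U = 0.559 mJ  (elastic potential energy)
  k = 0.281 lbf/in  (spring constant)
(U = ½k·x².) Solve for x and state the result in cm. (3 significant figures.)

Rearranging U = ½k·x² for x: x = √(2U/k).
U = 0.559 mJ = 5.590×10^-4 J; k = 0.281 lbf/in = 49.21 N/m.
x = 0.004766 m
0.004766 m × (1 cm / 0.01000 m) = 0.4766 cm

0.477 cm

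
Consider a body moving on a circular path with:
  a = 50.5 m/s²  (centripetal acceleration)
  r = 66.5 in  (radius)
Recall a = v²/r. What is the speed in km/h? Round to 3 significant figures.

Rearranging a = v²/r for v: v = √(a·r).
a = 50.5 m/s²; r = 66.5 in = 1.689 m.
v = 9.236 m/s
9.236 m/s × (1 km/h / 0.2778 m/s) = 33.25 km/h

33.2 km/h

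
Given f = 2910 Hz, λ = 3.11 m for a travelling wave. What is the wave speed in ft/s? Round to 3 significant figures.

29700 ft/s

v is given directly by: v = fλ.
f = 2910 Hz; λ = 3.11 m.
v = 9050 m/s
9050 m/s × (1 ft/s / 0.3048 m/s) = 29692 ft/s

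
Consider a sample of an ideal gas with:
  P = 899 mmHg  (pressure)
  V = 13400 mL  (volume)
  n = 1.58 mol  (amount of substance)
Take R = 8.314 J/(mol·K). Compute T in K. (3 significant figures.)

122 K

From the ideal-gas law: T = PV/(nR).
P = 899 mmHg = 1.199×10^5 Pa; V = 13400 mL = 0.01340 m³; n = 1.58 mol; R = 8.314 J/(mol·K).
T = 122.3 K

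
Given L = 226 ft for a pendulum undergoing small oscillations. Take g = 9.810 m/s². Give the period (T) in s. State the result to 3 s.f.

T is given directly by: T = 2π√(L/g).
L = 226 ft = 68.88 m; g = 9.810 m/s².
T = 16.65 s

16.6 s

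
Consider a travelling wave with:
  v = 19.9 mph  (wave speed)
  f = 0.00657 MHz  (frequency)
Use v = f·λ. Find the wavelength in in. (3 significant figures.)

0.0533 in

Rearranging v = f·λ for λ: λ = v/f.
v = 19.9 mph = 8.896 m/s; f = 0.00657 MHz = 6570 Hz.
λ = 0.001354 m
0.001354 m × (1 in / 0.02540 m) = 0.05331 in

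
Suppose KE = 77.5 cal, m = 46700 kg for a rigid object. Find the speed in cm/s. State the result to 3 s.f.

11.8 cm/s

Rearranging KE = ½mv² for v: v = √(2·KE/m).
KE = 77.5 cal = 324.3 J; m = 46700 kg.
v = 0.1178 m/s
0.1178 m/s × (1 cm/s / 0.01000 m/s) = 11.78 cm/s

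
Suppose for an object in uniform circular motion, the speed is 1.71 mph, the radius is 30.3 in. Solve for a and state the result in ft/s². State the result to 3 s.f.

2.49 ft/s²

Directly: a = v²/r.
v = 1.71 mph = 0.7644 m/s; r = 30.3 in = 0.7696 m.
a = 0.7593 m/s²
0.7593 m/s² × (1 ft/s² / 0.3048 m/s²) = 2.491 ft/s²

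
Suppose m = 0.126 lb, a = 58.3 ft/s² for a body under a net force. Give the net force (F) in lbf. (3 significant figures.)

0.228 lbf

From Newton's second law: F = m·a.
m = 0.126 lb = 0.05715 kg; a = 58.3 ft/s² = 17.77 m/s².
F = 1.016 N  (the unit combination reduces to kg·m/s² = N)
1.016 N × (1 lbf / 4.448 N) = 0.2283 lbf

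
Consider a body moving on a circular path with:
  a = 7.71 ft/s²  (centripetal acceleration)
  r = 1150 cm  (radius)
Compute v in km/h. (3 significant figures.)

Solving a = v²/r for v: v = √(a·r).
a = 7.71 ft/s² = 2.350 m/s²; r = 1150 cm = 11.50 m.
v = 5.199 m/s
5.199 m/s × (1 km/h / 0.2778 m/s) = 18.71 km/h

18.7 km/h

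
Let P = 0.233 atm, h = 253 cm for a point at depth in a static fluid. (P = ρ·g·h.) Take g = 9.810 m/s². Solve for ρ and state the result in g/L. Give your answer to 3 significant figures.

951 g/L

Solving P = ρ·g·h for ρ: ρ = P/(g·h).
P = 0.233 atm = 23609 Pa; h = 253 cm = 2.530 m; g = 9.810 m/s².
ρ = 951.2 kg/m³
Since 1 g/L = 1 kg/m³, 951.2 g/L.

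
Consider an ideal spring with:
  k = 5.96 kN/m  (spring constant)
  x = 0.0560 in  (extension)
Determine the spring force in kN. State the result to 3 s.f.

0.00848 kN

F is given directly by: F = kx.
k = 5.96 kN/m = 5960 N/m; x = 0.0560 in = 0.001422 m.
F = 8.478 N
8.478 N × (1 kN / 1000 N) = 0.008478 kN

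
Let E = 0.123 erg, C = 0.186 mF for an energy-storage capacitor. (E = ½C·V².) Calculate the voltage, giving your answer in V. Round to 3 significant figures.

0.0115 V

Solving E = ½C·V² for V: V = √(2E/C).
E = 0.123 erg = 1.230×10^-8 J; C = 0.186 mF = 1.860×10^-4 F.
V = 0.01150 V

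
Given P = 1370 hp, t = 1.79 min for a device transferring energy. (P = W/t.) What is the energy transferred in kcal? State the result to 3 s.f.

26200 kcal

Rearranging P = W/t for W: W = P·t.
P = 1370 hp = 1.022×10^6 W; t = 1.79 min = 107.4 s.
W = 1.097×10^8 J  (the unit combination reduces to kg·m²/s² = J)
1.097×10^8 J × (1 kcal / 4184 J) = 26224 kcal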